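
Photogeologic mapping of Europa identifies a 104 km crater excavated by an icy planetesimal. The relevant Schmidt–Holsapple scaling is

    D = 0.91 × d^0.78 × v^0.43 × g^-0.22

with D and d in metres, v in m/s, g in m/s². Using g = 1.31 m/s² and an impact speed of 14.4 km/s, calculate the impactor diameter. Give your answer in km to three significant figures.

d ≈ 16.8 km

Rearranging for d: d = [D / (0.91 · 14400^0.43 · 1.31^-0.22)]^(1/0.78).
D = 104000 m.
14400^0.43 = 61.39
1.31^-0.22 = 0.9423
Denominator = 0.91 × 61.39 × 0.9423 = 52.64
D / 52.64 = 104000 / 52.64 = 1976
d = 1976^(1/0.78) = 1976^1.2821 = 16808 m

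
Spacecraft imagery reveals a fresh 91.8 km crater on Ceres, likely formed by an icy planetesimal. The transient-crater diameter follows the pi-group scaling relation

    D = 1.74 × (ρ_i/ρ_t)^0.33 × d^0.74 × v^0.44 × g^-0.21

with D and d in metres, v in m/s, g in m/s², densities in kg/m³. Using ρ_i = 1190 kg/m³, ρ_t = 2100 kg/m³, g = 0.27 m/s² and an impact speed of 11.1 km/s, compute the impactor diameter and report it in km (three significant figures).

Rearranging for d: d = [D / (1.74 · (1190/2100)^0.33 · 11100^0.44 · 0.27^-0.21)]^(1/0.74).
D = 91800 m.
(1190/2100)^0.33 = 0.8291
11100^0.44 = 60.25
0.27^-0.21 = 1.316
Denominator = 1.74 × 0.8291 × 60.25 × 1.316 = 114.4
D / 114.4 = 91800 / 114.4 = 802.4
d = 802.4^(1/0.74) = 802.4^1.3514 = 8414 m

d ≈ 8.41 km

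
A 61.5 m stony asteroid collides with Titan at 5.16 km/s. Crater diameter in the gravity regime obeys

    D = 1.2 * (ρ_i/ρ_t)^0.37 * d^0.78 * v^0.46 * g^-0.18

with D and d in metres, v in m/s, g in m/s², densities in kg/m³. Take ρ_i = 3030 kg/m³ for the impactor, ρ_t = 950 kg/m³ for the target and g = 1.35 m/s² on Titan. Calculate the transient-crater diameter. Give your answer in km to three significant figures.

D ≈ 2.21 km

In SI units: v = 5160 m/s.
(ρ_i/ρ_t)^0.37 = (3030/950)^0.37 = 1.536
d^0.78 = 61.5^0.78 = 24.85
v^0.46 = 5160^0.46 = 51.03
g^-0.18 = 1.35^-0.18 = 0.9474
D = 1.2 × 1.536 × 24.85 × 51.03 × 0.9474 = 2214 m
   = 2.214 km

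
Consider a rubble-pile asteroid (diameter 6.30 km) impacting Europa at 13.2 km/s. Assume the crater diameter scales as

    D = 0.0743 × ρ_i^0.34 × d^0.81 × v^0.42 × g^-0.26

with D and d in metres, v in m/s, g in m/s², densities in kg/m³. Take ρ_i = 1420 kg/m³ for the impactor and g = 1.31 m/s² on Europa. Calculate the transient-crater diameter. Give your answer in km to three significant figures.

D ≈ 52.5 km

In SI units: d = 6300 m, v = 13200 m/s.
ρ_i^0.34 = 1420^0.34 = 11.80
d^0.81 = 6300^0.81 = 1195
v^0.42 = 13200^0.42 = 53.78
g^-0.26 = 1.31^-0.26 = 0.9322
D = 0.0743 × 11.80 × 1195 × 53.78 × 0.9322 = 52525 m
   = 52.53 km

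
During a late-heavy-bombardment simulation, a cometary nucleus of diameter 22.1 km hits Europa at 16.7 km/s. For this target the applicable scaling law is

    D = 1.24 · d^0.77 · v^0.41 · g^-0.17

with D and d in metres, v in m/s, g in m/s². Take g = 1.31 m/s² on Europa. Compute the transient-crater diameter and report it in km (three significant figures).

D ≈ 141 km

In SI units: d = 22100 m, v = 16700 m/s.
d^0.77 = 22100^0.77 = 2214
v^0.41 = 16700^0.41 = 53.87
g^-0.17 = 1.31^-0.17 = 0.9551
D = 1.24 × 2214 × 53.87 × 0.9551 = 1.413 × 10^5 m
   = 141.3 km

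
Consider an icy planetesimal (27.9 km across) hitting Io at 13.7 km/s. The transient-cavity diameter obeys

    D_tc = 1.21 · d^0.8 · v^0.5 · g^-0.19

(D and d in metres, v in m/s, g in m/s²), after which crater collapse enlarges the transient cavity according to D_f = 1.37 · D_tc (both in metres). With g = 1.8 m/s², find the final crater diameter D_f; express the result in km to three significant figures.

In SI: d = 27900 m, v = 13700 m/s.
d^0.8 = 27900^0.8 = 3601
v^0.5 = 13700^0.5 = 117.0
g^-0.19 = 1.8^-0.19 = 0.8943
D_tc = 1.21 × 3601 × 117.0 × 0.8943 = 4.559 × 10^5 m
D_f = 1.37 × 4.559 × 10^5 = 6.246 × 10^5 m
     = 624.6 km

D_f ≈ 625 km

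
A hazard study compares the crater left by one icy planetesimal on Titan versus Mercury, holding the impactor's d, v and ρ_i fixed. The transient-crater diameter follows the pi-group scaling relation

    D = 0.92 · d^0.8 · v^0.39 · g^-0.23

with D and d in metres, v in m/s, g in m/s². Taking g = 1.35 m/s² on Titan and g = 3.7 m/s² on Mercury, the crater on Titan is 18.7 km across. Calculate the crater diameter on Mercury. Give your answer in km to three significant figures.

All impactor-dependent factors cancel in the ratio, leaving D_Mercury/D_Titan = (g_Mercury/g_Titan)^-0.23.
(3.7/1.35)^-0.23 = 2.741^-0.23 = 0.7930
D_Mercury = 0.7930 × 18.7 km = 14.8 km

D ≈ 14.8 km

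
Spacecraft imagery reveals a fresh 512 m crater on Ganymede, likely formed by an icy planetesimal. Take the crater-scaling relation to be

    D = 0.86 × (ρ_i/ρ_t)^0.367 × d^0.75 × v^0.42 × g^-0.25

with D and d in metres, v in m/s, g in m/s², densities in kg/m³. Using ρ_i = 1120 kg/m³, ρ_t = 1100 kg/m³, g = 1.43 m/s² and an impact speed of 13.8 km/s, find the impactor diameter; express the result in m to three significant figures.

d ≈ 26.9 m

Rearranging for d: d = [D / (0.86 · (1120/1100)^0.367 · 13800^0.42 · 1.43^-0.25)]^(1/0.75).
(1120/1100)^0.367 = 1.007
13800^0.42 = 54.80
1.43^-0.25 = 0.9145
Denominator = 0.86 × 1.007 × 54.80 × 0.9145 = 43.40
D / 43.40 = 512 / 43.40 = 11.80
d = 11.80^(1/0.75) = 11.80^1.3333 = 26.86 m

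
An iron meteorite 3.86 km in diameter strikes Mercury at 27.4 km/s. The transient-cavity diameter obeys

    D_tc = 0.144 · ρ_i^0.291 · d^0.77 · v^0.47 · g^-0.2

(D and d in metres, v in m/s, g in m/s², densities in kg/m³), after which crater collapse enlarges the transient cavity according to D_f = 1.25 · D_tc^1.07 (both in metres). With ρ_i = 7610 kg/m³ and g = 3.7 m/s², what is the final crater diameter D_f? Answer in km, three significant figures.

In SI: d = 3860 m, v = 27400 m/s.
ρ_i^0.291 = 7610^0.291 = 13.47
d^0.77 = 3860^0.77 = 577.7
v^0.47 = 27400^0.47 = 121.8
g^-0.2 = 3.7^-0.2 = 0.7698
D_tc = 0.144 × 13.47 × 577.7 × 121.8 × 0.7698 = 1.051 × 10^5 m
D_f = 1.25 × (1.051 × 10^5)^1.07 = 2.951 × 10^5 m
     = 295.1 km

D_f ≈ 295 km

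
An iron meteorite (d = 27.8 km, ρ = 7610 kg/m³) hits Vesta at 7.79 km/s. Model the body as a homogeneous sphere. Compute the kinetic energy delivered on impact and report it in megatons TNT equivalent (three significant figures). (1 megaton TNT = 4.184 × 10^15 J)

E ≈ 6.21 × 10^8 Mt TNT

d = 27800 m; v = 7790 m/s.
Mass m = (π/6) ρ d³ = (π/6) × 7610 × (27800)³ = 8.561 × 10^16 kg
E = ½ m v² = 0.5 × 8.561 × 10^16 × (7790)² = 2.598 × 10^24 J
   = 2.598 × 10^24 / 4.184×10^15 = 6.209 × 10^8 Mt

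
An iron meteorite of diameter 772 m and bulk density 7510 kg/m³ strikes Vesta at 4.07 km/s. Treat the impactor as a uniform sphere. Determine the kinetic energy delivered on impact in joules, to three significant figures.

E ≈ 1.50 × 10^19 J

v = 4070 m/s.
Mass m = (π/6) ρ d³ = (π/6) × 7510 × (772)³ = 1.809 × 10^12 kg
E = ½ m v² = 0.5 × 1.809 × 10^12 × (4070)² = 1.498 × 10^19 J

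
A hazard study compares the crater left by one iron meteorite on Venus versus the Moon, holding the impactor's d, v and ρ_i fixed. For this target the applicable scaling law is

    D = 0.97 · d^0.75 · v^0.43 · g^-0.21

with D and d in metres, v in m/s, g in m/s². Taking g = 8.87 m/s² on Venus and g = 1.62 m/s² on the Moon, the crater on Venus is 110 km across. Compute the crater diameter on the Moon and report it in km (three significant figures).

All impactor-dependent factors cancel in the ratio, leaving D_Moon/D_Venus = (g_Moon/g_Venus)^-0.21.
(1.62/8.87)^-0.21 = 0.1826^-0.21 = 1.429
D_Moon = 1.429 × 110 km = 157 km

D ≈ 157 km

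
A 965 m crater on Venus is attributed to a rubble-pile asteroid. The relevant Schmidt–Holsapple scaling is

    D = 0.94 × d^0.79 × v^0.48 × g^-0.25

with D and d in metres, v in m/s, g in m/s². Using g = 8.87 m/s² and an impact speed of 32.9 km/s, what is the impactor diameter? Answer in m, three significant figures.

d ≈ 23.3 m

Rearranging for d: d = [D / (0.94 · 32900^0.48 · 8.87^-0.25)]^(1/0.79).
32900^0.48 = 147.3
8.87^-0.25 = 0.5795
Denominator = 0.94 × 147.3 × 0.5795 = 80.24
D / 80.24 = 965 / 80.24 = 12.03
d = 12.03^(1/0.79) = 12.03^1.2658 = 23.30 m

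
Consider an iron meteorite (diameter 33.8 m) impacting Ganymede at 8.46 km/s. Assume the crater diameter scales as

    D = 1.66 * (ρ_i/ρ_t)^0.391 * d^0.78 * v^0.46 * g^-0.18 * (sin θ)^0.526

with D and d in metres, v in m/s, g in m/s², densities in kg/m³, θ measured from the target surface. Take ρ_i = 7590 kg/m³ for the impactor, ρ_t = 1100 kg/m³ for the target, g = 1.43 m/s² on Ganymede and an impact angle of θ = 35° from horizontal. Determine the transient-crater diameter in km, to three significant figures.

In SI units: v = 8460 m/s.
(ρ_i/ρ_t)^0.391 = (7590/1100)^0.391 = 2.128
d^0.78 = 33.8^0.78 = 15.58
v^0.46 = 8460^0.46 = 64.06
g^-0.18 = 1.43^-0.18 = 0.9376
(sin 35°)^0.526 = 0.5736^0.526 = 0.7465
D = 1.66 × 2.128 × 15.58 × 64.06 × 0.9376 × 0.7465 = 2468 m
   = 2.468 km

D ≈ 2.47 km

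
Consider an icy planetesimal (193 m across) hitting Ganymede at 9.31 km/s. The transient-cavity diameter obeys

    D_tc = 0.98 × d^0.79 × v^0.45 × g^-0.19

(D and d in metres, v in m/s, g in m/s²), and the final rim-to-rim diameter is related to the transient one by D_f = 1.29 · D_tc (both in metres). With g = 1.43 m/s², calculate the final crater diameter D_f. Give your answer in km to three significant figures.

D_f ≈ 4.61 km

v = 9310 m/s.
d^0.79 = 193^0.79 = 63.91
v^0.45 = 9310^0.45 = 61.10
g^-0.19 = 1.43^-0.19 = 0.9343
D_tc = 0.98 × 63.91 × 61.10 × 0.9343 = 3575 m
D_f = 1.29 × 3575 = 4612 m
     = 4.612 km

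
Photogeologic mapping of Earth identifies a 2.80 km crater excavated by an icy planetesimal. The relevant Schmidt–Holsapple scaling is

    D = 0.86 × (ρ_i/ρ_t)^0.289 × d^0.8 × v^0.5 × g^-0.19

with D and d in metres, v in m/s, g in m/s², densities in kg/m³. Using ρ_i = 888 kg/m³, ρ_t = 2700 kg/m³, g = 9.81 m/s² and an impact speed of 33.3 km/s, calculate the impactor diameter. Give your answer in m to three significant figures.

Rearranging for d: d = [D / (0.86 · (888/2700)^0.289 · 33300^0.5 · 9.81^-0.19)]^(1/0.8).
D = 2800 m.
(888/2700)^0.289 = 0.7251
33300^0.5 = 182.5
9.81^-0.19 = 0.6480
Denominator = 0.86 × 0.7251 × 182.5 × 0.6480 = 73.75
D / 73.75 = 2800 / 73.75 = 37.97
d = 37.97^(1/0.8) = 37.97^1.25 = 94.25 m

d ≈ 94.3 m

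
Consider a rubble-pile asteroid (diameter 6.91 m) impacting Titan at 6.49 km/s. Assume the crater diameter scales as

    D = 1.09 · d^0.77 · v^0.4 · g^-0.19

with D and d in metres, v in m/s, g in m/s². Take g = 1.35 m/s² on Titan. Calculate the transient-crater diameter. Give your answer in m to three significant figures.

D ≈ 153 m

In SI units: v = 6490 m/s.
d^0.77 = 6.91^0.77 = 4.430
v^0.4 = 6490^0.4 = 33.49
g^-0.19 = 1.35^-0.19 = 0.9446
D = 1.09 × 4.430 × 33.49 × 0.9446 = 152.8 m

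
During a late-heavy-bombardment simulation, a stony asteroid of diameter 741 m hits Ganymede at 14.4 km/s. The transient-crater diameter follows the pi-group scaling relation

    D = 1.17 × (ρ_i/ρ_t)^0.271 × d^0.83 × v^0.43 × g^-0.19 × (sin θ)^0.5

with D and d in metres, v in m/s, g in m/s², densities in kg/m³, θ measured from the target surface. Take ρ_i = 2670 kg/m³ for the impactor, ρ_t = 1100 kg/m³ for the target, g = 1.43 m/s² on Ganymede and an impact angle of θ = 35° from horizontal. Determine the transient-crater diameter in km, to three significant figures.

In SI units: v = 14400 m/s.
(ρ_i/ρ_t)^0.271 = (2670/1100)^0.271 = 1.272
d^0.83 = 741^0.83 = 241.0
v^0.43 = 14400^0.43 = 61.39
g^-0.19 = 1.43^-0.19 = 0.9343
(sin 35°)^0.5 = 0.5736^0.5 = 0.7574
D = 1.17 × 1.272 × 241.0 × 61.39 × 0.9343 × 0.7574 = 15581 m
   = 15.58 km

D ≈ 15.6 km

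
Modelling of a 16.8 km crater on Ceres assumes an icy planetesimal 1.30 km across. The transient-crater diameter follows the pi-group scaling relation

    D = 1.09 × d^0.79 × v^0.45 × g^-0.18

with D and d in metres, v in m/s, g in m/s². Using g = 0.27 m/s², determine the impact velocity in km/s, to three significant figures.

v ≈ 4.09 km/s

Rearranging for v: v = [D / (1.09 · 1300^0.79 · 0.27^-0.18)]^(1/0.45).
D = 16800 m.
1300^0.79 = 288.4
0.27^-0.18 = 1.266
Denominator = 1.09 × 288.4 × 1.266 = 398.0
D / 398.0 = 16800 / 398.0 = 42.21
v = 42.21^(1/0.45) = 42.21^2.2222 = 4093 m/s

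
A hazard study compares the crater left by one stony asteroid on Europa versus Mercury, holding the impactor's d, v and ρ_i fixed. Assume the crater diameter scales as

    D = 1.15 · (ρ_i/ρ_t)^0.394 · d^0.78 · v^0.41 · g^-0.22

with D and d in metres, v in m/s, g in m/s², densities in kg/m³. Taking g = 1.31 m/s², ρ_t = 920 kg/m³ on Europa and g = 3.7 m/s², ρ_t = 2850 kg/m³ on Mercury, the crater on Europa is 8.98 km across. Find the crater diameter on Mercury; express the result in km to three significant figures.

D ≈ 4.58 km

The impactor-only factors (d, v, ρ_i) cancel in the ratio, leaving D_Mercury/D_Europa = (g_Mercury/g_Europa)^-0.22 · (ρ_t,Europa/ρ_t,Mercury)^0.394.
(3.7/1.31)^-0.22 = 2.824^-0.22 = 0.7958
(920/2850)^0.394 = 0.3228^0.394 = 0.6405
Ratio = 0.7958 × 0.6405 = 0.5097
D_Mercury = 0.5097 × 8.98 km = 4.58 km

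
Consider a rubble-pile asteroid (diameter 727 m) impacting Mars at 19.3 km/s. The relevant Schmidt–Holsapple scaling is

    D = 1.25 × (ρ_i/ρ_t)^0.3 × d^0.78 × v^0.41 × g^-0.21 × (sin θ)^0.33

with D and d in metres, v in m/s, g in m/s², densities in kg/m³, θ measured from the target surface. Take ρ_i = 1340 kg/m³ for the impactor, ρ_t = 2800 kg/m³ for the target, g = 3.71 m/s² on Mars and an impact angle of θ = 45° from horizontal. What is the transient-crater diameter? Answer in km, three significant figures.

D ≈ 6.62 km

In SI units: v = 19300 m/s.
(ρ_i/ρ_t)^0.3 = (1340/2800)^0.3 = 0.8016
d^0.78 = 727^0.78 = 170.6
v^0.41 = 19300^0.41 = 57.16
g^-0.21 = 3.71^-0.21 = 0.7593
(sin 45°)^0.33 = 0.7071^0.33 = 0.8919
D = 1.25 × 0.8016 × 170.6 × 57.16 × 0.7593 × 0.8919 = 6617 m
   = 6.617 km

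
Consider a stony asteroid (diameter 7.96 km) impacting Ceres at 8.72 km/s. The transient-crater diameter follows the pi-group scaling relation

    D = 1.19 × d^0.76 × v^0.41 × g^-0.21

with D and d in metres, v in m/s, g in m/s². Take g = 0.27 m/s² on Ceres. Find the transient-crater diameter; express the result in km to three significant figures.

In SI units: d = 7960 m, v = 8720 m/s.
d^0.76 = 7960^0.76 = 921.9
v^0.41 = 8720^0.41 = 41.27
g^-0.21 = 0.27^-0.21 = 1.316
D = 1.19 × 921.9 × 41.27 × 1.316 = 59583 m
   = 59.58 km

D ≈ 59.6 km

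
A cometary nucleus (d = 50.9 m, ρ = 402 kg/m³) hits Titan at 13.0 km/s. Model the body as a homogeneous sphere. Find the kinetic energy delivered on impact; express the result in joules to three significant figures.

E ≈ 2.35 × 10^15 J

v = 13000 m/s.
Mass m = (π/6) ρ d³ = (π/6) × 402 × (50.9)³ = 2.776 × 10^7 kg
E = ½ m v² = 0.5 × 2.776 × 10^7 × (13000)² = 2.346 × 10^15 J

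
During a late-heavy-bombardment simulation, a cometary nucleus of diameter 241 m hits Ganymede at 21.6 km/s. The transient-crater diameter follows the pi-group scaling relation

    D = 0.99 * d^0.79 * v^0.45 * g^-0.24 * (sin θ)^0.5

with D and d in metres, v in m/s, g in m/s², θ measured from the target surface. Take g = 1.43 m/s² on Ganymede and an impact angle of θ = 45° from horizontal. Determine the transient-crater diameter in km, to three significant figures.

In SI units: v = 21600 m/s.
d^0.79 = 241^0.79 = 76.17
v^0.45 = 21600^0.45 = 89.23
g^-0.24 = 1.43^-0.24 = 0.9177
(sin 45°)^0.5 = 0.7071^0.5 = 0.8409
D = 0.99 × 76.17 × 89.23 × 0.9177 × 0.8409 = 5192 m
   = 5.192 km

D ≈ 5.19 km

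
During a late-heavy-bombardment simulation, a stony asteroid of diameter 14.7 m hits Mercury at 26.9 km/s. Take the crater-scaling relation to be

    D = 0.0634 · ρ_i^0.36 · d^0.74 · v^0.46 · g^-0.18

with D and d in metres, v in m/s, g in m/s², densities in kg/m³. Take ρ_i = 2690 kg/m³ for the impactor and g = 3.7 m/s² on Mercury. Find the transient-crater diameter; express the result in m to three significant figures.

D ≈ 686 m

In SI units: v = 26900 m/s.
ρ_i^0.36 = 2690^0.36 = 17.17
d^0.74 = 14.7^0.74 = 7.308
v^0.46 = 26900^0.46 = 109.1
g^-0.18 = 3.7^-0.18 = 0.7902
D = 0.0634 × 17.17 × 7.308 × 109.1 × 0.7902 = 685.8 m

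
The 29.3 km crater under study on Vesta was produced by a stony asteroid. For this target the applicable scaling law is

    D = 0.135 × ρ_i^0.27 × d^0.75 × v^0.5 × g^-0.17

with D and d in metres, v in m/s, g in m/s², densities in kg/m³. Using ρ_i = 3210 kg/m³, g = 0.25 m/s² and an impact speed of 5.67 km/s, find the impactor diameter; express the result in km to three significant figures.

d ≈ 1.64 km

Rearranging for d: d = [D / (0.135 · 3210^0.27 · 5670^0.5 · 0.25^-0.17)]^(1/0.75).
D = 29300 m.
3210^0.27 = 8.846
5670^0.5 = 75.30
0.25^-0.17 = 1.266
Denominator = 0.135 × 8.846 × 75.30 × 1.266 = 113.8
D / 113.8 = 29300 / 113.8 = 257.5
d = 257.5^(1/0.75) = 257.5^1.3333 = 1638 m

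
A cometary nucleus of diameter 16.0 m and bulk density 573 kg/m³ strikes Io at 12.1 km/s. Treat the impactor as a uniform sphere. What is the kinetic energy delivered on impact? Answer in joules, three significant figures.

E ≈ 9.00 × 10^13 J

v = 12100 m/s.
Mass m = (π/6) ρ d³ = (π/6) × 573 × (16)³ = 1.229 × 10^6 kg
E = ½ m v² = 0.5 × 1.229 × 10^6 × (12100)² = 8.997 × 10^13 J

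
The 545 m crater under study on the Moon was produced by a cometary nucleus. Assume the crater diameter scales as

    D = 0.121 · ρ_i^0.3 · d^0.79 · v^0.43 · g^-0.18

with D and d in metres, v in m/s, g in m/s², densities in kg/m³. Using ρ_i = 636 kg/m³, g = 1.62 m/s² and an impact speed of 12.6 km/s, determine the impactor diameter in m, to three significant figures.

Rearranging for d: d = [D / (0.121 · 636^0.3 · 12600^0.43 · 1.62^-0.18)]^(1/0.79).
636^0.3 = 6.935
12600^0.43 = 57.96
1.62^-0.18 = 0.9168
Denominator = 0.121 × 6.935 × 57.96 × 0.9168 = 44.59
D / 44.59 = 545 / 44.59 = 12.22
d = 12.22^(1/0.79) = 12.22^1.2658 = 23.77 m

d ≈ 23.8 m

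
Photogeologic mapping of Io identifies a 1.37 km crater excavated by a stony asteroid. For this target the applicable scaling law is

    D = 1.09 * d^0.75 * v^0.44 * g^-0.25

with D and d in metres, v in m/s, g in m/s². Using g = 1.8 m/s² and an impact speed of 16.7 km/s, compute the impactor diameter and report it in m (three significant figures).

d ≈ 55.0 m

Rearranging for d: d = [D / (1.09 · 16700^0.44 · 1.8^-0.25)]^(1/0.75).
D = 1370 m.
16700^0.44 = 72.11
1.8^-0.25 = 0.8633
Denominator = 1.09 × 72.11 × 0.8633 = 67.86
D / 67.86 = 1370 / 67.86 = 20.19
d = 20.19^(1/0.75) = 20.19^1.3333 = 54.97 m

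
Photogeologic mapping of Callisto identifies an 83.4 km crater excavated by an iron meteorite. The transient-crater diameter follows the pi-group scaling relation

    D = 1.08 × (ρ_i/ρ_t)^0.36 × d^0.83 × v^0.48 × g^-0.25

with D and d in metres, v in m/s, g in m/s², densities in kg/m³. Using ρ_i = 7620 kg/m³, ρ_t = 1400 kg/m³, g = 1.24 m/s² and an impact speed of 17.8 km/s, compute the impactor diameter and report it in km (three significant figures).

Rearranging for d: d = [D / (1.08 · (7620/1400)^0.36 · 17800^0.48 · 1.24^-0.25)]^(1/0.83).
D = 83400 m.
(7620/1400)^0.36 = 1.840
17800^0.48 = 109.7
1.24^-0.25 = 0.9476
Denominator = 1.08 × 1.840 × 109.7 × 0.9476 = 206.6
D / 206.6 = 83400 / 206.6 = 403.7
d = 403.7^(1/0.83) = 403.7^1.2048 = 1380 m

d ≈ 1.38 km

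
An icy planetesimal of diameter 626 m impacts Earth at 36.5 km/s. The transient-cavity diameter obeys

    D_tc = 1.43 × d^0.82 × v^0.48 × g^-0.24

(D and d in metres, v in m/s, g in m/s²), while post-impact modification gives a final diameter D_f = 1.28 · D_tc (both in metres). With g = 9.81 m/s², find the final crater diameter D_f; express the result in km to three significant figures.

D_f ≈ 32.2 km

v = 36500 m/s.
d^0.82 = 626^0.82 = 196.4
v^0.48 = 36500^0.48 = 154.8
g^-0.24 = 9.81^-0.24 = 0.5781
D_tc = 1.43 × 196.4 × 154.8 × 0.5781 = 25130 m
D_f = 1.28 × 25130 = 32166 m
     = 32.17 km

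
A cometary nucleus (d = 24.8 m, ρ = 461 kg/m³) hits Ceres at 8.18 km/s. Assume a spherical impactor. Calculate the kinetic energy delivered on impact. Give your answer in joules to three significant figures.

v = 8180 m/s.
Mass m = (π/6) ρ d³ = (π/6) × 461 × (24.8)³ = 3.682 × 10^6 kg
E = ½ m v² = 0.5 × 3.682 × 10^6 × (8180)² = 1.232 × 10^14 J

E ≈ 1.23 × 10^14 J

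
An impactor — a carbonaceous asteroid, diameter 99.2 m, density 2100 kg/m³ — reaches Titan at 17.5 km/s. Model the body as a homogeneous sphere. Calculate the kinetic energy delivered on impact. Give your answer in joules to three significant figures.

E ≈ 1.64 × 10^17 J

v = 17500 m/s.
Mass m = (π/6) ρ d³ = (π/6) × 2100 × (99.2)³ = 1.073 × 10^9 kg
E = ½ m v² = 0.5 × 1.073 × 10^9 × (17500)² = 1.643 × 10^17 J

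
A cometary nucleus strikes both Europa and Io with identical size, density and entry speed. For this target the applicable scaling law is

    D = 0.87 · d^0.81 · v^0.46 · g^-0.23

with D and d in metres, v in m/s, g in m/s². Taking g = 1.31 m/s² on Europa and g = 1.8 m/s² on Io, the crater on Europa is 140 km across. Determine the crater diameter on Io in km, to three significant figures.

All impactor-dependent factors cancel in the ratio, leaving D_Io/D_Europa = (g_Io/g_Europa)^-0.23.
(1.8/1.31)^-0.23 = 1.374^-0.23 = 0.9295
D_Io = 0.9295 × 140 km = 130 km

D ≈ 130 km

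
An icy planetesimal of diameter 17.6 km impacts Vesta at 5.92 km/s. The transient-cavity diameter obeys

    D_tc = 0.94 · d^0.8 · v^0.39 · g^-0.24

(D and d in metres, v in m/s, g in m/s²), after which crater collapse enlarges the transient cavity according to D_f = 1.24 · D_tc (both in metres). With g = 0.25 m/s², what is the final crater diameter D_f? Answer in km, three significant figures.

D_f ≈ 120 km

In SI: d = 17600 m, v = 5920 m/s.
d^0.8 = 17600^0.8 = 2491
v^0.39 = 5920^0.39 = 29.59
g^-0.24 = 0.25^-0.24 = 1.395
D_tc = 0.94 × 2491 × 29.59 × 1.395 = 96650 m
D_f = 1.24 × 96650 = 1.198 × 10^5 m
     = 119.8 km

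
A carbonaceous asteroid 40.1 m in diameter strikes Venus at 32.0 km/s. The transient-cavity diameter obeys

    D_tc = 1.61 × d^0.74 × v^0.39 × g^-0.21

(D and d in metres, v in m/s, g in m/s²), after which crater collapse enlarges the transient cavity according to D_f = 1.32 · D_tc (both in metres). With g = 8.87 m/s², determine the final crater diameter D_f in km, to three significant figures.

v = 32000 m/s.
d^0.74 = 40.1^0.74 = 15.36
v^0.39 = 32000^0.39 = 57.15
g^-0.21 = 8.87^-0.21 = 0.6323
D_tc = 1.61 × 15.36 × 57.15 × 0.6323 = 893.6 m
D_f = 1.32 × 893.6 = 1180 m
     = 1.180 km

D_f ≈ 1.18 km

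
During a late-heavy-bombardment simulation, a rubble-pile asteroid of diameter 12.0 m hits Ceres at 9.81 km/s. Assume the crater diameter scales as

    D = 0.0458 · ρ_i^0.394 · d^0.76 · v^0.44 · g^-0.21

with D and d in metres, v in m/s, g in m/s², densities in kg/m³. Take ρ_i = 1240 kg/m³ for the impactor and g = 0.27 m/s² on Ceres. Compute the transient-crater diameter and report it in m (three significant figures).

D ≈ 376 m

In SI units: v = 9810 m/s.
ρ_i^0.394 = 1240^0.394 = 16.55
d^0.76 = 12^0.76 = 6.610
v^0.44 = 9810^0.44 = 57.06
g^-0.21 = 0.27^-0.21 = 1.316
D = 0.0458 × 16.55 × 6.610 × 57.06 × 1.316 = 376.2 m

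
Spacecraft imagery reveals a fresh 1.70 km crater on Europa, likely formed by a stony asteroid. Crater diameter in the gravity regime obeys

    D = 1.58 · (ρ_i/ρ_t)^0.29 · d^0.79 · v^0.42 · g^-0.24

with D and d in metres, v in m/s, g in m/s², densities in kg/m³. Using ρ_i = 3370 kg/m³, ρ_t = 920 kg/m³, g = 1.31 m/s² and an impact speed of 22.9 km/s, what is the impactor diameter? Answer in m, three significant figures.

d ≈ 22.3 m

Rearranging for d: d = [D / (1.58 · (3370/920)^0.29 · 22900^0.42 · 1.31^-0.24)]^(1/0.79).
D = 1700 m.
(3370/920)^0.29 = 1.457
22900^0.42 = 67.78
1.31^-0.24 = 0.9372
Denominator = 1.58 × 1.457 × 67.78 × 0.9372 = 146.2
D / 146.2 = 1700 / 146.2 = 11.63
d = 11.63^(1/0.79) = 11.63^1.2658 = 22.33 m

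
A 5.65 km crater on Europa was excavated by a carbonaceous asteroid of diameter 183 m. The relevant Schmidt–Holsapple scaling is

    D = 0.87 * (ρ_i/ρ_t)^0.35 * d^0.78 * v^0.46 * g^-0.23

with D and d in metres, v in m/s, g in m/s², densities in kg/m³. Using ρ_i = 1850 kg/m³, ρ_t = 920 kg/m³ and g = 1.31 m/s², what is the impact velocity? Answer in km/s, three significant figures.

v ≈ 19.0 km/s

Rearranging for v: v = [D / (0.87 · (1850/920)^0.35 · 183^0.78 · 1.31^-0.23)]^(1/0.46).
D = 5650 m.
(1850/920)^0.35 = 1.277
183^0.78 = 58.17
1.31^-0.23 = 0.9398
Denominator = 0.87 × 1.277 × 58.17 × 0.9398 = 60.74
D / 60.74 = 5650 / 60.74 = 93.02
v = 93.02^(1/0.46) = 93.02^2.1739 = 19032 m/s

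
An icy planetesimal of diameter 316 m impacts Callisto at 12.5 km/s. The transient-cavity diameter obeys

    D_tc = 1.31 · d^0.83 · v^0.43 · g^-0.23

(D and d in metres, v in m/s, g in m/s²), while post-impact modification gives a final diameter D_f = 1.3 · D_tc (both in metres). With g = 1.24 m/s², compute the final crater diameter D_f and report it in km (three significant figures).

D_f ≈ 11.1 km

v = 12500 m/s.
d^0.83 = 316^0.83 = 118.8
v^0.43 = 12500^0.43 = 57.77
g^-0.23 = 1.24^-0.23 = 0.9517
D_tc = 1.31 × 118.8 × 57.77 × 0.9517 = 8556 m
D_f = 1.3 × 8556 = 11123 m
     = 11.12 km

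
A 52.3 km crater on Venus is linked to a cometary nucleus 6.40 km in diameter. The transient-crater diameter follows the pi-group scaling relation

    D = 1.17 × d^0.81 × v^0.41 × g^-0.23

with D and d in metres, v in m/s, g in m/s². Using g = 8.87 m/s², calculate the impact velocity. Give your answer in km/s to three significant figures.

v ≈ 22.6 km/s

Rearranging for v: v = [D / (1.17 · 6400^0.81 · 8.87^-0.23)]^(1/0.41).
D = 52300 m.
6400^0.81 = 1211
8.87^-0.23 = 0.6053
Denominator = 1.17 × 1211 × 0.6053 = 857.6
D / 857.6 = 52300 / 857.6 = 60.98
v = 60.98^(1/0.41) = 60.98^2.439 = 22598 m/s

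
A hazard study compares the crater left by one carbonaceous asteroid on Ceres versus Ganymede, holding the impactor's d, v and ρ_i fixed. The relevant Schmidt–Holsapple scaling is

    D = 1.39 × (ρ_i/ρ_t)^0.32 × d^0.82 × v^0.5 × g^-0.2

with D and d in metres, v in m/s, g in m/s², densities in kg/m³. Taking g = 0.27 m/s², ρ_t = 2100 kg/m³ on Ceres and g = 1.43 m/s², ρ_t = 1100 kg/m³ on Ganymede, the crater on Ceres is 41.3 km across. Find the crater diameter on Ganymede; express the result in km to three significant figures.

The impactor-only factors (d, v, ρ_i) cancel in the ratio, leaving D_Ganymede/D_Ceres = (g_Ganymede/g_Ceres)^-0.2 · (ρ_t,Ceres/ρ_t,Ganymede)^0.32.
(1.43/0.27)^-0.2 = 5.296^-0.2 = 0.7165
(2100/1100)^0.32 = 1.909^0.32 = 1.230
Ratio = 0.7165 × 1.230 = 0.8813
D_Ganymede = 0.8813 × 41.3 km = 36.4 km

D ≈ 36.4 km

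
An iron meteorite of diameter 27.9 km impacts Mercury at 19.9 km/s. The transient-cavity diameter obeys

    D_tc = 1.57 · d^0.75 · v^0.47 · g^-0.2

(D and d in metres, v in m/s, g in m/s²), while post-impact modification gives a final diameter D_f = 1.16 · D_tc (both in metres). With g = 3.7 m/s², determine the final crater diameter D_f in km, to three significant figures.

In SI: d = 27900 m, v = 19900 m/s.
d^0.75 = 27900^0.75 = 2159
v^0.47 = 19900^0.47 = 104.8
g^-0.2 = 3.7^-0.2 = 0.7698
D_tc = 1.57 × 2159 × 104.8 × 0.7698 = 2.735 × 10^5 m
D_f = 1.16 × 2.735 × 10^5 = 3.173 × 10^5 m
     = 317.3 km

D_f ≈ 317 km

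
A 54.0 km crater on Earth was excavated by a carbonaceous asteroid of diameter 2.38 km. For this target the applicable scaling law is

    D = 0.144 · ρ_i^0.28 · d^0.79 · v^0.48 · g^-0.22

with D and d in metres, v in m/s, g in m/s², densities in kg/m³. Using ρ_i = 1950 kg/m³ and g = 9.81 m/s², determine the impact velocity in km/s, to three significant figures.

Rearranging for v: v = [D / (0.144 · 1950^0.28 · 2380^0.79 · 9.81^-0.22)]^(1/0.48).
D = 54000 m.
1950^0.28 = 8.341
2380^0.79 = 465.0
9.81^-0.22 = 0.6051
Denominator = 0.144 × 8.341 × 465.0 × 0.6051 = 338.0
D / 338.0 = 54000 / 338.0 = 159.8
v = 159.8^(1/0.48) = 159.8^2.0833 = 38968 m/s

v ≈ 39.0 km/s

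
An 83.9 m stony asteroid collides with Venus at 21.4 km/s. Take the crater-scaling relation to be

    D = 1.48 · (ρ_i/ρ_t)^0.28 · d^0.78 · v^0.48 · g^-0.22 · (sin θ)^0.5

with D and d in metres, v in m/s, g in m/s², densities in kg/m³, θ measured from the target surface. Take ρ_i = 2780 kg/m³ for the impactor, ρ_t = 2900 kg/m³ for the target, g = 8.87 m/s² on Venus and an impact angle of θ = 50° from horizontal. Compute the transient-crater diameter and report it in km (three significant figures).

D ≈ 3.00 km

In SI units: v = 21400 m/s.
(ρ_i/ρ_t)^0.28 = (2780/2900)^0.28 = 0.9882
d^0.78 = 83.9^0.78 = 31.66
v^0.48 = 21400^0.48 = 119.8
g^-0.22 = 8.87^-0.22 = 0.6187
(sin 50°)^0.5 = 0.7660^0.5 = 0.8752
D = 1.48 × 0.9882 × 31.66 × 119.8 × 0.6187 × 0.8752 = 3004 m
   = 3.004 km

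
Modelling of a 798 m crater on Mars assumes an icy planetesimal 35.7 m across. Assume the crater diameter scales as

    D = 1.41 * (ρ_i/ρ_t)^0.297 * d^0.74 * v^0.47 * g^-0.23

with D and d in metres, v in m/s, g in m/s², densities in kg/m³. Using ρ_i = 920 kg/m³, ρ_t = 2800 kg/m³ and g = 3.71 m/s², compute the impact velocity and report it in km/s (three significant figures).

v ≈ 9.92 km/s

Rearranging for v: v = [D / (1.41 · (920/2800)^0.297 · 35.7^0.74 · 3.71^-0.23)]^(1/0.47).
(920/2800)^0.297 = 0.7185
35.7^0.74 = 14.09
3.71^-0.23 = 0.7397
Denominator = 1.41 × 0.7185 × 14.09 × 0.7397 = 10.56
D / 10.56 = 798 / 10.56 = 75.57
v = 75.57^(1/0.47) = 75.57^2.1277 = 9921 m/s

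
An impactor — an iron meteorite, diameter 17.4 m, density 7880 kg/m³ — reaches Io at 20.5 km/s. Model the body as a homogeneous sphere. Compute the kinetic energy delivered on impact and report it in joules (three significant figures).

v = 20500 m/s.
Mass m = (π/6) ρ d³ = (π/6) × 7880 × (17.4)³ = 2.174 × 10^7 kg
E = ½ m v² = 0.5 × 2.174 × 10^7 × (20500)² = 4.568 × 10^15 J

E ≈ 4.57 × 10^15 J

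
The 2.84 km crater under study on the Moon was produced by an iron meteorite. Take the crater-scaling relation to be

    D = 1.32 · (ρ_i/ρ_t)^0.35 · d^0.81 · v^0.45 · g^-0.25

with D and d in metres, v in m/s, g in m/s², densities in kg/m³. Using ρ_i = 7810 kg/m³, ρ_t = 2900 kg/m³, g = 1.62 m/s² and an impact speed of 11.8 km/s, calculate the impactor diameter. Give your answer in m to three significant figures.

d ≈ 53.8 m

Rearranging for d: d = [D / (1.32 · (7810/2900)^0.35 · 11800^0.45 · 1.62^-0.25)]^(1/0.81).
D = 2840 m.
(7810/2900)^0.35 = 1.414
11800^0.45 = 67.97
1.62^-0.25 = 0.8864
Denominator = 1.32 × 1.414 × 67.97 × 0.8864 = 112.5
D / 112.5 = 2840 / 112.5 = 25.24
d = 25.24^(1/0.81) = 25.24^1.2346 = 53.83 m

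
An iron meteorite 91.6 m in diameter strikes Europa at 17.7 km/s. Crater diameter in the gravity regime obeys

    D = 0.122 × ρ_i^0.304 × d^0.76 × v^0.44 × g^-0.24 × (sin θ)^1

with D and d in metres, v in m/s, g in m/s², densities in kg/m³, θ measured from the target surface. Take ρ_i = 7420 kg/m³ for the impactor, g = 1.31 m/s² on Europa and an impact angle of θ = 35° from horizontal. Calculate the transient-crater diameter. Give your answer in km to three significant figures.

D ≈ 2.26 km

In SI units: v = 17700 m/s.
ρ_i^0.304 = 7420^0.304 = 15.02
d^0.76 = 91.6^0.76 = 30.98
v^0.44 = 17700^0.44 = 73.98
g^-0.24 = 1.31^-0.24 = 0.9372
(sin 35°)^1 = 0.5736^1 = 0.5736
D = 0.122 × 15.02 × 30.98 × 73.98 × 0.9372 × 0.5736 = 2258 m
   = 2.258 km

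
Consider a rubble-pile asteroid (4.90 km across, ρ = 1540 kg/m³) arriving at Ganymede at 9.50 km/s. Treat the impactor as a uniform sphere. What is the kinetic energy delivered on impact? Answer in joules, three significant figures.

E ≈ 4.28 × 10^21 J

d = 4900 m; v = 9500 m/s.
Mass m = (π/6) ρ d³ = (π/6) × 1540 × (4900)³ = 9.487 × 10^13 kg
E = ½ m v² = 0.5 × 9.487 × 10^13 × (9500)² = 4.281 × 10^21 J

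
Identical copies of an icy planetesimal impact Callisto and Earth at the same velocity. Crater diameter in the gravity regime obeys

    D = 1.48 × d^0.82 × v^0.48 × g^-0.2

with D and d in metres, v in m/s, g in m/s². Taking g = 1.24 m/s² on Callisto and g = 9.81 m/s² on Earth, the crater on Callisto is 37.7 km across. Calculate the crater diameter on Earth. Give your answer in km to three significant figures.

All impactor-dependent factors cancel in the ratio, leaving D_Earth/D_Callisto = (g_Earth/g_Callisto)^-0.2.
(9.81/1.24)^-0.2 = 7.911^-0.2 = 0.6612
D_Earth = 0.6612 × 37.7 km = 24.9 km

D ≈ 24.9 km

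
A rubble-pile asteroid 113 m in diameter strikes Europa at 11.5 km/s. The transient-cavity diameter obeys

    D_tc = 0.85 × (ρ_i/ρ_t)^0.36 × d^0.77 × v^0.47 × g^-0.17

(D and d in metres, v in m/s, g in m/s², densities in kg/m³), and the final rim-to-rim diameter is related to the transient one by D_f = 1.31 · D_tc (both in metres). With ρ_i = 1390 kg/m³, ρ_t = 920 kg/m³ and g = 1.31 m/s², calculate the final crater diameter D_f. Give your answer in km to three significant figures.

v = 11500 m/s.
(ρ_i/ρ_t)^0.36 = (1390/920)^0.36 = 1.160
d^0.77 = 113^0.77 = 38.10
v^0.47 = 11500^0.47 = 81.01
g^-0.17 = 1.31^-0.17 = 0.9551
D_tc = 0.85 × 1.160 × 38.10 × 81.01 × 0.9551 = 2907 m
D_f = 1.31 × 2907 = 3808 m
     = 3.808 km

D_f ≈ 3.81 km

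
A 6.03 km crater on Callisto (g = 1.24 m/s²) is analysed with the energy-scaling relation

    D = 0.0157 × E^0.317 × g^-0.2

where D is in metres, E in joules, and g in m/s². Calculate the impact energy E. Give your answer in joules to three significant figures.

Rearranging: E = [D / (0.0157 · g^-0.2)]^(1/0.317).
D = 6030 m.
g^-0.2 = 1.24^-0.2 = 0.9579
D / (0.0157 × 0.9579) = 6030 / (0.01504) = 4.009 × 10^5
E = (4.009 × 10^5)^3.1546 = 4.735 × 10^17 J

E ≈ 4.74 × 10^17 J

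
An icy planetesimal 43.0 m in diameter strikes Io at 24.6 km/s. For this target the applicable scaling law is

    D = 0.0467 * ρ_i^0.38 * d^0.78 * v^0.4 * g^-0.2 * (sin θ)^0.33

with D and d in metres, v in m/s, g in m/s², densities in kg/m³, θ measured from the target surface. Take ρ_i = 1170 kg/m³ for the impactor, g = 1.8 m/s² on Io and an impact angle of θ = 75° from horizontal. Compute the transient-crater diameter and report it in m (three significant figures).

In SI units: v = 24600 m/s.
ρ_i^0.38 = 1170^0.38 = 14.65
d^0.78 = 43^0.78 = 18.80
v^0.4 = 24600^0.4 = 57.07
g^-0.2 = 1.8^-0.2 = 0.8891
(sin 75°)^0.33 = 0.9659^0.33 = 0.9886
D = 0.0467 × 14.65 × 18.80 × 57.07 × 0.8891 × 0.9886 = 645.2 m

D ≈ 645 m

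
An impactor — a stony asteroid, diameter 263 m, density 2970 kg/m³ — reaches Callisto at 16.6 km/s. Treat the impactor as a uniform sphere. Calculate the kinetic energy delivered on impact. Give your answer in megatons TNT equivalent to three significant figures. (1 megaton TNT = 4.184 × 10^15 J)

v = 16600 m/s.
Mass m = (π/6) ρ d³ = (π/6) × 2970 × (263)³ = 2.829 × 10^10 kg
E = ½ m v² = 0.5 × 2.829 × 10^10 × (16600)² = 3.898 × 10^18 J
   = 3.898 × 10^18 / 4.184×10^15 = 931.6 Mt

E ≈ 932 Mt TNT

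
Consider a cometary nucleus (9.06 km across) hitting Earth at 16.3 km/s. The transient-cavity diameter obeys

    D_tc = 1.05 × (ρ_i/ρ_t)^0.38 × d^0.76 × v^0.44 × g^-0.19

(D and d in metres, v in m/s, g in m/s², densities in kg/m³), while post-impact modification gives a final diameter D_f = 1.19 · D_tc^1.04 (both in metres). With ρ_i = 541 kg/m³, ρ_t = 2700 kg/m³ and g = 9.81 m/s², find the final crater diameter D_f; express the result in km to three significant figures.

In SI: d = 9060 m, v = 16300 m/s.
(ρ_i/ρ_t)^0.38 = (541/2700)^0.38 = 0.5429
d^0.76 = 9060^0.76 = 1017
v^0.44 = 16300^0.44 = 71.34
g^-0.19 = 9.81^-0.19 = 0.6480
D_tc = 1.05 × 0.5429 × 1017 × 71.34 × 0.6480 = 26800 m
D_f = 1.19 × (26800)^1.04 = 47952 m
     = 47.95 km

D_f ≈ 48.0 km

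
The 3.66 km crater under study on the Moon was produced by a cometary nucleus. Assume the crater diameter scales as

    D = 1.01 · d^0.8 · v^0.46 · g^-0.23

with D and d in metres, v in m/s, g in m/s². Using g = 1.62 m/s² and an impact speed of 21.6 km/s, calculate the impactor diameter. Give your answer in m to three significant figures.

Rearranging for d: d = [D / (1.01 · 21600^0.46 · 1.62^-0.23)]^(1/0.8).
D = 3660 m.
21600^0.46 = 98.59
1.62^-0.23 = 0.8950
Denominator = 1.01 × 98.59 × 0.8950 = 89.12
D / 89.12 = 3660 / 89.12 = 41.07
d = 41.07^(1/0.8) = 41.07^1.25 = 104.0 m

d ≈ 104 m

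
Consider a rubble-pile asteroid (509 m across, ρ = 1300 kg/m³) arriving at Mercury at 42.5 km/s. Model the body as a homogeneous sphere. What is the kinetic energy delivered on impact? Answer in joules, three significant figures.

v = 42500 m/s.
Mass m = (π/6) ρ d³ = (π/6) × 1300 × (509)³ = 8.976 × 10^10 kg
E = ½ m v² = 0.5 × 8.976 × 10^10 × (42500)² = 8.106 × 10^19 J

E ≈ 8.11 × 10^19 J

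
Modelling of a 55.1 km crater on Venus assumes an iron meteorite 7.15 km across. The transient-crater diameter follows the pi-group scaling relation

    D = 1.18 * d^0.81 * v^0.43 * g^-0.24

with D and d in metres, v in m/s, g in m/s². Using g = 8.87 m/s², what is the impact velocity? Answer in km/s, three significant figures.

Rearranging for v: v = [D / (1.18 · 7150^0.81 · 8.87^-0.24)]^(1/0.43).
D = 55100 m.
7150^0.81 = 1324
8.87^-0.24 = 0.5922
Denominator = 1.18 × 1324 × 0.5922 = 925.2
D / 925.2 = 55100 / 925.2 = 59.55
v = 59.55^(1/0.43) = 59.55^2.3256 = 13417 m/s

v ≈ 13.4 km/s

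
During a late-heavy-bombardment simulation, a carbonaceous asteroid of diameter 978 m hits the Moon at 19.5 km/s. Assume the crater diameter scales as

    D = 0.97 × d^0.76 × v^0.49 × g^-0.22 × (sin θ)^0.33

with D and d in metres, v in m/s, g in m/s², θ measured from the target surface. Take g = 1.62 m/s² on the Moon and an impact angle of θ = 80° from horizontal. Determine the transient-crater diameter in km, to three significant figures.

D ≈ 20.6 km

In SI units: v = 19500 m/s.
d^0.76 = 978^0.76 = 187.4
v^0.49 = 19500^0.49 = 126.5
g^-0.22 = 1.62^-0.22 = 0.8993
(sin 80°)^0.33 = 0.9848^0.33 = 0.9950
D = 0.97 × 187.4 × 126.5 × 0.8993 × 0.9950 = 20576 m
   = 20.58 km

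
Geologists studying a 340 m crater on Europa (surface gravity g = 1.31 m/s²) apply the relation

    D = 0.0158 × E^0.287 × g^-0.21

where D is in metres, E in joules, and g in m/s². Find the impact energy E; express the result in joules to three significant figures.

E ≈ 1.52 × 10^15 J

Rearranging: E = [D / (0.0158 · g^-0.21)]^(1/0.287).
g^-0.21 = 1.31^-0.21 = 0.9449
D / (0.0158 × 0.9449) = 340 / (0.01493) = 2.277 × 10^4
E = (2.277 × 10^4)^3.4843 = 1.522 × 10^15 J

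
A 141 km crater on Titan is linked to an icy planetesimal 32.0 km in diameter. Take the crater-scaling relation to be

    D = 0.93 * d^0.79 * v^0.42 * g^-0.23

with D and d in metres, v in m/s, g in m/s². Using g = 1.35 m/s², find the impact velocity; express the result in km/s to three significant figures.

v ≈ 8.56 km/s

Rearranging for v: v = [D / (0.93 · 32000^0.79 · 1.35^-0.23)]^(1/0.42).
D = 141000 m.
32000^0.79 = 3623
1.35^-0.23 = 0.9333
Denominator = 0.93 × 3623 × 0.9333 = 3145
D / 3145 = 141000 / 3145 = 44.83
v = 44.83^(1/0.42) = 44.83^2.381 = 8558 m/s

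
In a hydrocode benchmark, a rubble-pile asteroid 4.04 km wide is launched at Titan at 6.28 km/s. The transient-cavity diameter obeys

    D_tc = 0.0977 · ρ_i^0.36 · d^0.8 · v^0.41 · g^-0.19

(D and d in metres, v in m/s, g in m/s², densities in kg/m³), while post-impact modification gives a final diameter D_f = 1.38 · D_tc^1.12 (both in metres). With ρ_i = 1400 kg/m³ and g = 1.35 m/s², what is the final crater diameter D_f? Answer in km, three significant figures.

In SI: d = 4040 m, v = 6280 m/s.
ρ_i^0.36 = 1400^0.36 = 13.57
d^0.8 = 4040^0.8 = 767.5
v^0.41 = 6280^0.41 = 36.07
g^-0.19 = 1.35^-0.19 = 0.9446
D_tc = 0.0977 × 13.57 × 767.5 × 36.07 × 0.9446 = 34670 m
D_f = 1.38 × (34670)^1.12 = 1.677 × 10^5 m
     = 167.7 km

D_f ≈ 168 km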